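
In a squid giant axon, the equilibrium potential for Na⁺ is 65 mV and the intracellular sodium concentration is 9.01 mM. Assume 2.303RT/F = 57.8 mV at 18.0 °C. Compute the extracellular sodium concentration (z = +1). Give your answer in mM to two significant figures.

120 mM

Nernst: E = (57.8/1) · log₁₀([out]/[in]), so log₁₀([out]/[in]) = 65.0 × 1 / 57.8 = 1.1246.
[out]/[in] = 10^(1.1246) = 13.32.
[out] = 13.32 × 9.01 = 120 mM.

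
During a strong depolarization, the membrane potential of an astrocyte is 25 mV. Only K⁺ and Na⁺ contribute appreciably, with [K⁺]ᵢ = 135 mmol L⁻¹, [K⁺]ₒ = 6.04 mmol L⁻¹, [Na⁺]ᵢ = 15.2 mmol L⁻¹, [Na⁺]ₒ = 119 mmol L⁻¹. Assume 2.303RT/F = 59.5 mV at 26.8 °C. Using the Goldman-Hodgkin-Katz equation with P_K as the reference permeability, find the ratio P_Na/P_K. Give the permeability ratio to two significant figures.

Let α = P_Na/P_K. GHK: Vm = 59.5·log₁₀[(Kₒ + α·Naₒ)/(Kᵢ + α·Naᵢ)].
10^(Vm/59.5) = 10^(25.0/59.5) = 2.6313
So 2.6313·(Kᵢ + α·Naᵢ) = Kₒ + α·Naₒ → α = (2.6313·135.0 − 6.04) / (119.0 − 2.6313·15.2)
α = (355.2 − 6.04) / (119.0 − 40) = 349.2/79 = 4.42

4.4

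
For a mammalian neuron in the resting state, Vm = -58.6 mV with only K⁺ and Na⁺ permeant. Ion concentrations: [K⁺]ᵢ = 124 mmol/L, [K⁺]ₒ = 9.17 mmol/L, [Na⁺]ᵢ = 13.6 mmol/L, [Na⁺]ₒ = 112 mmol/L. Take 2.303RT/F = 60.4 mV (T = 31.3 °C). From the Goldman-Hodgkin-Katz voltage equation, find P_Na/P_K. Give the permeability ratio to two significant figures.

0.037

Let α = P_Na/P_K. GHK: Vm = 60.4·log₁₀[(Kₒ + α·Naₒ)/(Kᵢ + α·Naᵢ)].
10^(Vm/60.4) = 10^(-58.6/60.4) = 0.1071
So 0.1071·(Kᵢ + α·Naᵢ) = Kₒ + α·Naₒ → α = (0.1071·124.0 − 9.17) / (112.0 − 0.1071·13.6)
α = (13.28 − 9.17) / (112.0 − 1.457) = 4.111/110.5 = 0.03719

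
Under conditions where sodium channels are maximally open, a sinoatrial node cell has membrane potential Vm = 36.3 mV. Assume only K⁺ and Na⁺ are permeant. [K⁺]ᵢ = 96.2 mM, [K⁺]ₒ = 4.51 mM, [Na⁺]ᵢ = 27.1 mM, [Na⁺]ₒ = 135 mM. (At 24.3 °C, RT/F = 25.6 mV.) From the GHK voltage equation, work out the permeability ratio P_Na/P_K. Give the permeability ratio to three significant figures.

Let α = P_Na/P_K. GHK: Vm = 25.6·ln[(Kₒ + α·Naₒ)/(Kᵢ + α·Naᵢ)].
e^(Vm/25.6) = e^(36.3/25.6) = 4.1287
So 4.1287·(Kᵢ + α·Naᵢ) = Kₒ + α·Naₒ → α = (4.1287·96.2 − 4.51) / (135.0 − 4.1287·27.1)
α = (397.2 − 4.51) / (135.0 − 111.9) = 392.7/23.11 = 16.99

17.0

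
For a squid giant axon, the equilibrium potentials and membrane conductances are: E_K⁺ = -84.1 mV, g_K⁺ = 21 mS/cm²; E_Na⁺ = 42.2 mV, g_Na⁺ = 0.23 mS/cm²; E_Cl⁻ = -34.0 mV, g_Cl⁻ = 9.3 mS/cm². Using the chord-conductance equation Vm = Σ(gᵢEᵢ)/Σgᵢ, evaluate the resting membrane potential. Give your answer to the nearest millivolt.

Σ gᵢEᵢ = 21·(-84.1) + 0.23·(42.2) + 9.3·(-34.0) = -2072.59
Σ gᵢ = 21 + 0.23 + 9.3 = 30.53
Vm = -2072.59 / 30.53 = -67.89 mV

-68 mV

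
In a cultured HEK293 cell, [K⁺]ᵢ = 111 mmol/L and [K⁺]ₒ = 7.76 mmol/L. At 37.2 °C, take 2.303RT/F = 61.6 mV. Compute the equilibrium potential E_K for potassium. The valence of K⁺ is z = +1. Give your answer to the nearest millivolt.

E = (61.6/z) · log₁₀([K⁺]_out/[K⁺]_in) with z = +1.
= (61.6/1) · log₁₀(7.76/111) = 61.60 · log₁₀(0.06991)
= 61.60 · (-1.1555) = -71.18 mV

-71 mV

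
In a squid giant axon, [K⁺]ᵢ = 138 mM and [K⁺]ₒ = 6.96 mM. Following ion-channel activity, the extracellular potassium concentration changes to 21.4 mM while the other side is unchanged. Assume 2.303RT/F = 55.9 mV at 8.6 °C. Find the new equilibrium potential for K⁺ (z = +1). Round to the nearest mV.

After the shift: [K⁺]_out = 21.4, [K⁺]_in = 138 mM.
E_new = (55.9/1)·log₁₀(21.4/138) = 55.90 · (-0.8095) = -45.25 mV

-45 mV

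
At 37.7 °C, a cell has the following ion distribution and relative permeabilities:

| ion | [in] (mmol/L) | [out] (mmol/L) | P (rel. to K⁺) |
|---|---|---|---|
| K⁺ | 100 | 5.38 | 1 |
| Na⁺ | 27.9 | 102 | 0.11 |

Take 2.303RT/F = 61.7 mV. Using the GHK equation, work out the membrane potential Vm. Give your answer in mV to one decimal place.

-48.9 mV

Vm = 61.7 · log₁₀[(Σ P·[cation]ₒ + Σ P·[anion]ᵢ) / (Σ P·[cation]ᵢ + Σ P·[anion]ₒ)]
Numerator = 1×5.38 + 0.11×102 = 16.6
Denominator = 1×100 + 0.11×27.9 = 103.1
Vm = 61.7 · log₁₀(0.16106) = 61.7 × (-0.7930) = -48.93 mV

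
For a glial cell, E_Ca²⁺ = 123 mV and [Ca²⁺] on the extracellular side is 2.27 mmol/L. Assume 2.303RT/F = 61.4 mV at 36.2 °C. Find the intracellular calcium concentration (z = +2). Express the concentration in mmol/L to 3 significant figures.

0.000224 mmol/L

Nernst: E = (61.4/2) · log₁₀([out]/[in]), so log₁₀([out]/[in]) = 123.0 × 2 / 61.4 = 4.0065.
[out]/[in] = 10^(4.0065) = 1.015e+04.
[in] = 2.27 / 1.015e+04 = 0.0002236 mmol/L.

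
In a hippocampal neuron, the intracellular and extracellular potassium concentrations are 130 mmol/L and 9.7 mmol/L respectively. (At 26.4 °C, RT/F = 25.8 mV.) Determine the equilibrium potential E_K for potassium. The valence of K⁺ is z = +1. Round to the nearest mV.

E = (25.8/z) · ln([K⁺]_out/[K⁺]_in) with z = +1.
= (25.8/1) · ln(9.7/130) = 25.80 · ln(0.07462)
= 25.80 · (-2.5954) = -66.96 mV

-67 mV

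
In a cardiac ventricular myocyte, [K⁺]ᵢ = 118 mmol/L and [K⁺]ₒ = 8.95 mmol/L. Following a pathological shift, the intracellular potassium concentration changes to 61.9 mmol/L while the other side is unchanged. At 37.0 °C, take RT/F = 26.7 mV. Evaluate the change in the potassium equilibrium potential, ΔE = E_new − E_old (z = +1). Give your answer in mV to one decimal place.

17.2 mV

E_old = (26.7/1)·ln(8.95/118) = -68.86 mV
E_new = (26.7/1)·ln(8.95/61.9) = -51.63 mV
ΔE = -51.63 − (-68.86) = 17.23 mV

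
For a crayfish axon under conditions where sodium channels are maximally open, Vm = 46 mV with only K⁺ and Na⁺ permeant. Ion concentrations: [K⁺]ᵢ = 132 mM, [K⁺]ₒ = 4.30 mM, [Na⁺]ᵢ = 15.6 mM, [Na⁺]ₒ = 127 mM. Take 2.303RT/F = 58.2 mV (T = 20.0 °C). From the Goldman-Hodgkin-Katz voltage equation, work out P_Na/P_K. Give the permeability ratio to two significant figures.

26

Let α = P_Na/P_K. GHK: Vm = 58.2·log₁₀[(Kₒ + α·Naₒ)/(Kᵢ + α·Naᵢ)].
10^(Vm/58.2) = 10^(46.0/58.2) = 6.1713
So 6.1713·(Kᵢ + α·Naᵢ) = Kₒ + α·Naₒ → α = (6.1713·132.0 − 4.3) / (127.0 − 6.1713·15.6)
α = (814.6 − 4.3) / (127.0 − 96.27) = 810.3/30.73 = 26.37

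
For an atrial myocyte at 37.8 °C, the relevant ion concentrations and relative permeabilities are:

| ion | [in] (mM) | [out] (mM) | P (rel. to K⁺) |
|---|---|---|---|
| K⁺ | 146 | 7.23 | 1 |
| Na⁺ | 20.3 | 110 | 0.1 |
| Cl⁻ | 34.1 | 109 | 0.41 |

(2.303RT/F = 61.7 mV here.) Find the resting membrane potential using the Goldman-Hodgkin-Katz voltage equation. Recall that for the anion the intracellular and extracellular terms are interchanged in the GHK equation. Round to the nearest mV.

Vm = 61.7 · log₁₀[(Σ P·[cation]ₒ + Σ P·[anion]ᵢ) / (Σ P·[cation]ᵢ + Σ P·[anion]ₒ)]
Numerator = 1×7.23 + 0.1×110 + 0.41×34.1 = 32.21
Denominator = 1×146 + 0.1×20.3 + 0.41×109 = 192.7
Vm = 61.7 · log₁₀(0.16714) = 61.7 × (-0.7769) = -47.94 mV

-48 mV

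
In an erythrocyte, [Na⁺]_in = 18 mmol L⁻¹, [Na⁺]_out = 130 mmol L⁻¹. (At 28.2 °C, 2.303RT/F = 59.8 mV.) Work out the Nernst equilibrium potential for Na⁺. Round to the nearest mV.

E = (59.8/z) · log₁₀([Na⁺]_out/[Na⁺]_in) with z = +1.
= (59.8/1) · log₁₀(130/18) = 59.80 · log₁₀(7.222)
= 59.80 · (0.8587) = 51.35 mV

51 mV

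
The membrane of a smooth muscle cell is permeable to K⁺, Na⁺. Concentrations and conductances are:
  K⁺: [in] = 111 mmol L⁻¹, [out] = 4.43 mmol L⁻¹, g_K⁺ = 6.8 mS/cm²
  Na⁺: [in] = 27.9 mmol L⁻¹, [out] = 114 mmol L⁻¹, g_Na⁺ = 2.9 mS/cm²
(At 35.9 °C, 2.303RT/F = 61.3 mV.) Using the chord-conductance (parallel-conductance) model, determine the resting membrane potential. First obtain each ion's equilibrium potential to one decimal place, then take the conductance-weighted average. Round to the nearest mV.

-49 mV

E_K⁺ = (61.3/1)·log₁₀(4.43/111) = -85.8 mV
E_Na⁺ = (61.3/1)·log₁₀(114/27.9) = 37.5 mV
Vm = (Σ gᵢEᵢ)/(Σ gᵢ) = (6.8·-85.8 + 2.9·37.5) / (6.8 + 2.9)
= -474.69 / 9.7 = -48.94 mV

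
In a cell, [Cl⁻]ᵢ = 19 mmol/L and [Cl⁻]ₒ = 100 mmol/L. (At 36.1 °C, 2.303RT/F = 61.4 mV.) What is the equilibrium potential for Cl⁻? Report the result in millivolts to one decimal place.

E = (61.4/z) · log₁₀([Cl⁻]_out/[Cl⁻]_in) with z = -1.
For an anion, dividing by z = -1 reverses the sign.
= (61.4/-1) · log₁₀(100/19) = -61.40 · log₁₀(5.263)
= -61.40 · (0.7212) = -44.28 mV

-44.3 mV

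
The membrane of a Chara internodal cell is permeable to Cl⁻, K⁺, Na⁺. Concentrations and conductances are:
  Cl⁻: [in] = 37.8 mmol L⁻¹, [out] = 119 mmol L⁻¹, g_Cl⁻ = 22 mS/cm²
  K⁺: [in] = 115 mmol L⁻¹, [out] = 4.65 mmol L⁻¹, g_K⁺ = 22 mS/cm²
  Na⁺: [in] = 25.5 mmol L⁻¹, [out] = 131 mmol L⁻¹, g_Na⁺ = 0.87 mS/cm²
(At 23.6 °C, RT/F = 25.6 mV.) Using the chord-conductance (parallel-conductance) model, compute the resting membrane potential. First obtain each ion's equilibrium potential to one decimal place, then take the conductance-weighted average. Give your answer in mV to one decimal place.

E_Cl⁻ = (25.6/-1)·ln(119/37.8) = -29.4 mV
E_K⁺ = (25.6/1)·ln(4.65/115) = -82.1 mV
E_Na⁺ = (25.6/1)·ln(131/25.5) = 41.9 mV
Vm = (Σ gᵢEᵢ)/(Σ gᵢ) = (22·-29.4 + 22·-82.1 + 0.87·41.9) / (22 + 22 + 0.87)
= -2416.55 / 44.87 = -53.86 mV

-53.9 mV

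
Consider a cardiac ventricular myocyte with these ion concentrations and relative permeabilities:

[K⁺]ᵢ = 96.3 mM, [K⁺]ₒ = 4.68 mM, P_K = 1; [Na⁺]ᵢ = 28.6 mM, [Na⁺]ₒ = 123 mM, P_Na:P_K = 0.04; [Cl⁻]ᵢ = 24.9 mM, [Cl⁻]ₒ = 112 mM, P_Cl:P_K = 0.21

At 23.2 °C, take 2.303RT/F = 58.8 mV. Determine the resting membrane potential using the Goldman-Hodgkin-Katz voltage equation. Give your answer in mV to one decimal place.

-53.6 mV

Vm = 58.8 · log₁₀[(Σ P·[cation]ₒ + Σ P·[anion]ᵢ) / (Σ P·[cation]ᵢ + Σ P·[anion]ₒ)]
Numerator = 1×4.68 + 0.04×123 + 0.21×24.9 = 14.83
Denominator = 1×96.3 + 0.04×28.6 + 0.21×112 = 121
Vm = 58.8 · log₁₀(0.12259) = 58.8 × (-0.9115) = -53.60 mV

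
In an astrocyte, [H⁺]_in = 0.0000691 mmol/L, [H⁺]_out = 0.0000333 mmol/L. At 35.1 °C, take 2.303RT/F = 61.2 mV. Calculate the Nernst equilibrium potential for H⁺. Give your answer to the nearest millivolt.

-19 mV

E = (61.2/z) · log₁₀([H⁺]_out/[H⁺]_in) with z = +1.
= (61.2/1) · log₁₀(0.0000333/0.0000691) = 61.20 · log₁₀(0.4819)
= 61.20 · (-0.3170) = -19.40 mV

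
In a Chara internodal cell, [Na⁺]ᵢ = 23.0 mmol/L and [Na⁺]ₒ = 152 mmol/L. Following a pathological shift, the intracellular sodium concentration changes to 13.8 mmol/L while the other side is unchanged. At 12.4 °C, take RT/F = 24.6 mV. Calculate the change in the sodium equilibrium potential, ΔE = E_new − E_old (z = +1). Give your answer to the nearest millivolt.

13 mV

E_old = (24.6/1)·ln(152/23.0) = 46.45 mV
E_new = (24.6/1)·ln(152/13.8) = 59.02 mV
ΔE = 59.02 − (46.45) = 12.57 mV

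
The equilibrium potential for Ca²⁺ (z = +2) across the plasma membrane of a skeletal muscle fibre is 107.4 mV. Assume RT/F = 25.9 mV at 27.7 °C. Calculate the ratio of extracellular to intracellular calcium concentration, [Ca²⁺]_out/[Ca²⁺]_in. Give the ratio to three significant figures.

ln([out]/[in]) = E·z/(25.9) = 107.4 × 2 / 25.9 = 8.2934
[out]/[in] = e^(8.2934) = 3998

4000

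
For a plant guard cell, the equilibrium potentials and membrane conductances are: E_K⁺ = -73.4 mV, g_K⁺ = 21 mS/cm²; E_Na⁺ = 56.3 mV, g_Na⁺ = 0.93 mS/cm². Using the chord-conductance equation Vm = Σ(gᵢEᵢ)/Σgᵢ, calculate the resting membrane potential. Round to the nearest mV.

-68 mV

Σ gᵢEᵢ = 21·(-73.4) + 0.93·(56.3) = -1489.04
Σ gᵢ = 21 + 0.93 = 21.93
Vm = -1489.04 / 21.93 = -67.90 mV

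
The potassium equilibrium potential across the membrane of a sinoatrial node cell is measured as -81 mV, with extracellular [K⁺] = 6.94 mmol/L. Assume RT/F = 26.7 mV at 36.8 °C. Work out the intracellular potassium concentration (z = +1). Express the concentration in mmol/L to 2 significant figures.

Nernst: E = (26.7/1) · ln([out]/[in]), so ln([out]/[in]) = -81.0 × 1 / 26.7 = -3.0337.
[out]/[in] = e^(-3.0337) = 0.04814.
[in] = 6.94 / 0.04814 = 144.2 mmol/L.

140 mmol/L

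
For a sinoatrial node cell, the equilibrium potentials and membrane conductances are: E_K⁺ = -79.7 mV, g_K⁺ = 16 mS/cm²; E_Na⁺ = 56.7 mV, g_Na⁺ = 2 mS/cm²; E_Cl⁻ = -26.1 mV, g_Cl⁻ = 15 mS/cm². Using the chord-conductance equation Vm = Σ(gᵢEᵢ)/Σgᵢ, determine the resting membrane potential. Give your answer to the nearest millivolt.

-47 mV

Σ gᵢEᵢ = 16·(-79.7) + 2·(56.7) + 15·(-26.1) = -1553.30
Σ gᵢ = 16 + 2 + 15 = 33
Vm = -1553.30 / 33 = -47.07 mV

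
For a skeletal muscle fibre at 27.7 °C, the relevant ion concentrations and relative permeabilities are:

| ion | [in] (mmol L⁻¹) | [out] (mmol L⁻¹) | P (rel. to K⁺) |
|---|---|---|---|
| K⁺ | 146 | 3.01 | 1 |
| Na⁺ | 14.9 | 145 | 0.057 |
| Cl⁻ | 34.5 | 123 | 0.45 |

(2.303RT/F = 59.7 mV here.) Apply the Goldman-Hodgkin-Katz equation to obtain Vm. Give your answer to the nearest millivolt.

-52 mV

Vm = 59.7 · log₁₀[(Σ P·[cation]ₒ + Σ P·[anion]ᵢ) / (Σ P·[cation]ᵢ + Σ P·[anion]ₒ)]
Numerator = 1×3.01 + 0.057×145 + 0.45×34.5 = 26.8
Denominator = 1×146 + 0.057×14.9 + 0.45×123 = 202.2
Vm = 59.7 · log₁₀(0.13254) = 59.7 × (-0.8776) = -52.40 mV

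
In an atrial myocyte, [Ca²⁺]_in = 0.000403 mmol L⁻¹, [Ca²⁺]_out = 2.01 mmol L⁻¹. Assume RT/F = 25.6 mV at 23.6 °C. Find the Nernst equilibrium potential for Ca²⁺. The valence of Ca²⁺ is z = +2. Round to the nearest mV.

E = (25.6/z) · ln([Ca²⁺]_out/[Ca²⁺]_in) with z = +2.
= (25.6/2) · ln(2.01/0.000403) = 12.80 · ln(4988)
= 12.80 · (8.5147) = 108.99 mV

109 mV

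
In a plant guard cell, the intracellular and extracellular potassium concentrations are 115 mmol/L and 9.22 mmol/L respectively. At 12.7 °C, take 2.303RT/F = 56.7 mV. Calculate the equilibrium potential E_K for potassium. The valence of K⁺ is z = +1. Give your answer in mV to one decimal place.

-62.1 mV

E = (56.7/z) · log₁₀([K⁺]_out/[K⁺]_in) with z = +1.
= (56.7/1) · log₁₀(9.22/115) = 56.70 · log₁₀(0.08017)
= 56.70 · (-1.0960) = -62.14 mV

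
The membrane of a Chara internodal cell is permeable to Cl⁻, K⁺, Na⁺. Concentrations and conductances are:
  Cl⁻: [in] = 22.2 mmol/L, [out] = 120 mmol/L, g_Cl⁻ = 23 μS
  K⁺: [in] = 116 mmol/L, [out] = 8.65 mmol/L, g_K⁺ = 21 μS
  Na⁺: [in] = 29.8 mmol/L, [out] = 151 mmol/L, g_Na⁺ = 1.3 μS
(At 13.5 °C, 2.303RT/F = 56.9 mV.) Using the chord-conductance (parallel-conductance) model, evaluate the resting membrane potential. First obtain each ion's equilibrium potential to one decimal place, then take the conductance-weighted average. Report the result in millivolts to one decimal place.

-49.8 mV

E_Cl⁻ = (56.9/-1)·log₁₀(120/22.2) = -41.7 mV
E_K⁺ = (56.9/1)·log₁₀(8.65/116) = -64.2 mV
E_Na⁺ = (56.9/1)·log₁₀(151/29.8) = 40.1 mV
Vm = (Σ gᵢEᵢ)/(Σ gᵢ) = (23·-41.7 + 21·-64.2 + 1.3·40.1) / (23 + 21 + 1.3)
= -2255.17 / 45.3 = -49.78 mV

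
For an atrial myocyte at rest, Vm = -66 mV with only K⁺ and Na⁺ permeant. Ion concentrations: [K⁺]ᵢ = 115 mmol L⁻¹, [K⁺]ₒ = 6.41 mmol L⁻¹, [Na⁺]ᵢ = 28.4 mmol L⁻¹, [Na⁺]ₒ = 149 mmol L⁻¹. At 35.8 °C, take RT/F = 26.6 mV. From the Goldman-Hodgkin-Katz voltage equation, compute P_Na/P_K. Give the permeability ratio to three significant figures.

0.0219

Let α = P_Na/P_K. GHK: Vm = 26.6·ln[(Kₒ + α·Naₒ)/(Kᵢ + α·Naᵢ)].
e^(Vm/26.6) = e^(-66.0/26.6) = 0.083643
So 0.083643·(Kᵢ + α·Naᵢ) = Kₒ + α·Naₒ → α = (0.083643·115.0 − 6.41) / (149.0 − 0.083643·28.4)
α = (9.619 − 6.41) / (149.0 − 2.375) = 3.209/146.6 = 0.02189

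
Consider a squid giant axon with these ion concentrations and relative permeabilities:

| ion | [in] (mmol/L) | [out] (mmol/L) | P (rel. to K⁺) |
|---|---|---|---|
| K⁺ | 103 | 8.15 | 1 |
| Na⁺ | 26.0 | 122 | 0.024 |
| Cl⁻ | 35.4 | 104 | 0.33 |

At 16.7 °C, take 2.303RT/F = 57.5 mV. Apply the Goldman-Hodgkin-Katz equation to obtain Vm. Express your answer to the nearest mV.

-45 mV

Vm = 57.5 · log₁₀[(Σ P·[cation]ₒ + Σ P·[anion]ᵢ) / (Σ P·[cation]ᵢ + Σ P·[anion]ₒ)]
Numerator = 1×8.15 + 0.024×122 + 0.33×35.4 = 22.76
Denominator = 1×103 + 0.024×26.0 + 0.33×104 = 137.9
Vm = 57.5 · log₁₀(0.16499) = 57.5 × (-0.7825) = -45.00 mV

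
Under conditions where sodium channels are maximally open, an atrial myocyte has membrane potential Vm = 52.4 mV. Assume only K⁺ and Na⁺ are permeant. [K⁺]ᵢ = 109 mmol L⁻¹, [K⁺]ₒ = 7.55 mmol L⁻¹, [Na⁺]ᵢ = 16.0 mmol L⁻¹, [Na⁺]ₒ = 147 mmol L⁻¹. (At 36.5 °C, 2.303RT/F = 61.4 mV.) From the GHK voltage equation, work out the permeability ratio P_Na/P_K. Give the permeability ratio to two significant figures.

Let α = P_Na/P_K. GHK: Vm = 61.4·log₁₀[(Kₒ + α·Naₒ)/(Kᵢ + α·Naᵢ)].
10^(Vm/61.4) = 10^(52.4/61.4) = 7.1354
So 7.1354·(Kᵢ + α·Naᵢ) = Kₒ + α·Naₒ → α = (7.1354·109.0 − 7.55) / (147.0 − 7.1354·16.0)
α = (777.8 − 7.55) / (147.0 − 114.2) = 770.2/32.83 = 23.46

23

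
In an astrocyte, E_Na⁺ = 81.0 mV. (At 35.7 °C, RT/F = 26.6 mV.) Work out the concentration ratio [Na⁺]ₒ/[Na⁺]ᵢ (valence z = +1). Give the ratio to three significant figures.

ln([out]/[in]) = E·z/(26.6) = 81.0 × 1 / 26.6 = 3.0451
[out]/[in] = e^(3.0451) = 21.01

21.0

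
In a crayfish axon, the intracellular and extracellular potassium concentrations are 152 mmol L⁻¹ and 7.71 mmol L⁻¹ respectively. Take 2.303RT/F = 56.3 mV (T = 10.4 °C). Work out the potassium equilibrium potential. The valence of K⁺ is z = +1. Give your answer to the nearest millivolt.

-73 mV

E = (56.3/z) · log₁₀([K⁺]_out/[K⁺]_in) with z = +1.
= (56.3/1) · log₁₀(7.71/152) = 56.30 · log₁₀(0.05072)
= 56.30 · (-1.2948) = -72.90 mV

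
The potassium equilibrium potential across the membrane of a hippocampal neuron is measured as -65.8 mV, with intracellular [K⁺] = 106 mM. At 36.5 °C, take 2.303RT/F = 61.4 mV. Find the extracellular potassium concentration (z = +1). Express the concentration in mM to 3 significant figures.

Nernst: E = (61.4/1) · log₁₀([out]/[in]), so log₁₀([out]/[in]) = -65.8 × 1 / 61.4 = -1.0717.
[out]/[in] = 10^(-1.0717) = 0.08479.
[out] = 0.08479 × 106 = 8.988 mM.

8.99 mM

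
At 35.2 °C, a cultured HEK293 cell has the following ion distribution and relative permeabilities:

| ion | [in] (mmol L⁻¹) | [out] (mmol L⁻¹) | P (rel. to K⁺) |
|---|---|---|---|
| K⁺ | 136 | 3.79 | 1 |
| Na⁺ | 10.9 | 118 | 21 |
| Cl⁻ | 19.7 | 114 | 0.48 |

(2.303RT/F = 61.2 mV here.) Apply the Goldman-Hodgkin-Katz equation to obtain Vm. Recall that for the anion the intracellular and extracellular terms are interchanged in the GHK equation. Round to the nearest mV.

47 mV

Vm = 61.2 · log₁₀[(Σ P·[cation]ₒ + Σ P·[anion]ᵢ) / (Σ P·[cation]ᵢ + Σ P·[anion]ₒ)]
Numerator = 1×3.79 + 21×118 + 0.48×19.7 = 2491
Denominator = 1×136 + 21×10.9 + 0.48×114 = 419.6
Vm = 61.2 · log₁₀(5.9369) = 61.2 × (0.7736) = 47.34 mV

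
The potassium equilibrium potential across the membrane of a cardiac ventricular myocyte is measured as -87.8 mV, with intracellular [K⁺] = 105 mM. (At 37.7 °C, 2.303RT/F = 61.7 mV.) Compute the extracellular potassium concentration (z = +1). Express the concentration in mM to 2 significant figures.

Nernst: E = (61.7/1) · log₁₀([out]/[in]), so log₁₀([out]/[in]) = -87.8 × 1 / 61.7 = -1.4230.
[out]/[in] = 10^(-1.4230) = 0.03776.
[out] = 0.03776 × 105 = 3.964 mM.

4.0 mM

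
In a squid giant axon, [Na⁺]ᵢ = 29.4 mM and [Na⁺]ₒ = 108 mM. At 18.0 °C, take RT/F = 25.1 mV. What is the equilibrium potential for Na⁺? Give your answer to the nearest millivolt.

E = (25.1/z) · ln([Na⁺]_out/[Na⁺]_in) with z = +1.
= (25.1/1) · ln(108/29.4) = 25.10 · ln(3.673)
= 25.10 · (1.3011) = 32.66 mV

33 mV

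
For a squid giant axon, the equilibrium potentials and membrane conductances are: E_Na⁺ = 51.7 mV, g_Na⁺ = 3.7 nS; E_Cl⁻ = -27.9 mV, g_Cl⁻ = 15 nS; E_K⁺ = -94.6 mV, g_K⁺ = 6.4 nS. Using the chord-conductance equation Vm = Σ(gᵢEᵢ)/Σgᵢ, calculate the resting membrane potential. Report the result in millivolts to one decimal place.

Σ gᵢEᵢ = 3.7·(51.7) + 15·(-27.9) + 6.4·(-94.6) = -832.65
Σ gᵢ = 3.7 + 15 + 6.4 = 25.1
Vm = -832.65 / 25.1 = -33.17 mV

-33.2 mV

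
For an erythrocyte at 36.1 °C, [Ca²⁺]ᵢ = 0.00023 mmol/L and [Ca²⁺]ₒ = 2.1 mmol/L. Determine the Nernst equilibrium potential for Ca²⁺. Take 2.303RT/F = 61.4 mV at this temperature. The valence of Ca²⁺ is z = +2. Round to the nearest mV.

E = (61.4/z) · log₁₀([Ca²⁺]_out/[Ca²⁺]_in) with z = +2.
= (61.4/2) · log₁₀(2.1/0.00023) = 30.70 · log₁₀(9130)
= 30.70 · (3.9605) = 121.59 mV

122 mV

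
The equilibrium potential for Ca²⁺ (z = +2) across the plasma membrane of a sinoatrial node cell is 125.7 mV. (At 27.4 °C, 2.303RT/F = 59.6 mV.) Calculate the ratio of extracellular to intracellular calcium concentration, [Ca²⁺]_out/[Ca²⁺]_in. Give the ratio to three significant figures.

16500

log₁₀([out]/[in]) = E·z/(59.6) = 125.7 × 2 / 59.6 = 4.2181
[out]/[in] = 10^(4.2181) = 1.652e+04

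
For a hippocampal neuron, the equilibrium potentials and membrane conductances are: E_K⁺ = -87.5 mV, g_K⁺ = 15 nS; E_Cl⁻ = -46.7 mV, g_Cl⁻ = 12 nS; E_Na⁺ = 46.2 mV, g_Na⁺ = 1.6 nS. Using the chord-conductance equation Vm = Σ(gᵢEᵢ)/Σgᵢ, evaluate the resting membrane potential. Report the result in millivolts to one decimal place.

-62.9 mV

Σ gᵢEᵢ = 15·(-87.5) + 12·(-46.7) + 1.6·(46.2) = -1798.98
Σ gᵢ = 15 + 12 + 1.6 = 28.6
Vm = -1798.98 / 28.6 = -62.90 mV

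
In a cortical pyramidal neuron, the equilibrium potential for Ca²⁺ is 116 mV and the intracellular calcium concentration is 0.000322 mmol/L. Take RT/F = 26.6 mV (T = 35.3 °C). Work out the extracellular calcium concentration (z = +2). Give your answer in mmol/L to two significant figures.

Nernst: E = (26.6/2) · ln([out]/[in]), so ln([out]/[in]) = 116.0 × 2 / 26.6 = 8.7218.
[out]/[in] = e^(8.7218) = 6135.
[out] = 6135 × 0.000322 = 1.976 mmol/L.

2.0 mmol/L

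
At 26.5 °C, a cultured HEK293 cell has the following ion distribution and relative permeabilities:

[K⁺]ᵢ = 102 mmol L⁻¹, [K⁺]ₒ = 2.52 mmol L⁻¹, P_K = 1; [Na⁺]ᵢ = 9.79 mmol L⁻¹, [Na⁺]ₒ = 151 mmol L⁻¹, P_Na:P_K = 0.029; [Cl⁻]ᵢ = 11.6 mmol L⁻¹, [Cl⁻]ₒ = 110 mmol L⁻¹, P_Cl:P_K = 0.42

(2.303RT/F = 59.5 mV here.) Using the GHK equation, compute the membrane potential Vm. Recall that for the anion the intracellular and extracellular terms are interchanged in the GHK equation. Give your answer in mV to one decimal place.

Vm = 59.5 · log₁₀[(Σ P·[cation]ₒ + Σ P·[anion]ᵢ) / (Σ P·[cation]ᵢ + Σ P·[anion]ₒ)]
Numerator = 1×2.52 + 0.029×151 + 0.42×11.6 = 11.77
Denominator = 1×102 + 0.029×9.79 + 0.42×110 = 148.5
Vm = 59.5 · log₁₀(0.079275) = 59.5 × (-1.1009) = -65.50 mV

-65.5 mV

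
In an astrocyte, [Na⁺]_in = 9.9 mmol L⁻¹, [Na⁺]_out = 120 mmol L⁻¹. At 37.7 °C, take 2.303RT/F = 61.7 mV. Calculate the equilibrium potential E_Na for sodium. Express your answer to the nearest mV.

E = (61.7/z) · log₁₀([Na⁺]_out/[Na⁺]_in) with z = +1.
= (61.7/1) · log₁₀(120/9.9) = 61.70 · log₁₀(12.12)
= 61.70 · (1.0835) = 66.85 mV

67 mV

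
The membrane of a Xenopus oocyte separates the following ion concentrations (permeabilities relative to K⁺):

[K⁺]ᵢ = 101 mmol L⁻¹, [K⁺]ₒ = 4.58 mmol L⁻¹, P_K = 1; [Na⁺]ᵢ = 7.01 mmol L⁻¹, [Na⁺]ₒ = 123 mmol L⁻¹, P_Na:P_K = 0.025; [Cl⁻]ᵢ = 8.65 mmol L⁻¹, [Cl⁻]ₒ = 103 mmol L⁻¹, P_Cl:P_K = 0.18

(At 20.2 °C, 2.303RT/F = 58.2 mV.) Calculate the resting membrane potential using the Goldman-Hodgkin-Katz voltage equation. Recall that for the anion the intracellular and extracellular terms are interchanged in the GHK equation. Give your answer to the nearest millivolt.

-65 mV

Vm = 58.2 · log₁₀[(Σ P·[cation]ₒ + Σ P·[anion]ᵢ) / (Σ P·[cation]ᵢ + Σ P·[anion]ₒ)]
Numerator = 1×4.58 + 0.025×123 + 0.18×8.65 = 9.212
Denominator = 1×101 + 0.025×7.01 + 0.18×103 = 119.7
Vm = 58.2 · log₁₀(0.076949) = 58.2 × (-1.1138) = -64.82 mV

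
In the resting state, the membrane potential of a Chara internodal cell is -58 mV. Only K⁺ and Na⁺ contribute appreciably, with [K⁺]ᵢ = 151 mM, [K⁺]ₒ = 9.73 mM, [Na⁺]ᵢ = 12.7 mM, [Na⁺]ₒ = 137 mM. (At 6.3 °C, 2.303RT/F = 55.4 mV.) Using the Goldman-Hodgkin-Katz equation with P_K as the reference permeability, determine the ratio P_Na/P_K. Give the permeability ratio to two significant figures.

Let α = P_Na/P_K. GHK: Vm = 55.4·log₁₀[(Kₒ + α·Naₒ)/(Kᵢ + α·Naᵢ)].
10^(Vm/55.4) = 10^(-58.0/55.4) = 0.089757
So 0.089757·(Kᵢ + α·Naᵢ) = Kₒ + α·Naₒ → α = (0.089757·151.0 − 9.73) / (137.0 − 0.089757·12.7)
α = (13.55 − 9.73) / (137.0 − 1.14) = 3.823/135.9 = 0.02814

0.028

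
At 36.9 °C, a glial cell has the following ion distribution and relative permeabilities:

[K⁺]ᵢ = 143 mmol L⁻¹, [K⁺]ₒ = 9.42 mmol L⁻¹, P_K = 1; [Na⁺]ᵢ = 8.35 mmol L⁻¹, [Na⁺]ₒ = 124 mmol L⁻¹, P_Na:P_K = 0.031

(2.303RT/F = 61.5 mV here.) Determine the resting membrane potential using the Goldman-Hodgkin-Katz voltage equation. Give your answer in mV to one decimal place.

Vm = 61.5 · log₁₀[(Σ P·[cation]ₒ + Σ P·[anion]ᵢ) / (Σ P·[cation]ᵢ + Σ P·[anion]ₒ)]
Numerator = 1×9.42 + 0.031×124 = 13.26
Denominator = 1×143 + 0.031×8.35 = 143.3
Vm = 61.5 · log₁₀(0.092588) = 61.5 × (-1.0334) = -63.56 mV

-63.6 mV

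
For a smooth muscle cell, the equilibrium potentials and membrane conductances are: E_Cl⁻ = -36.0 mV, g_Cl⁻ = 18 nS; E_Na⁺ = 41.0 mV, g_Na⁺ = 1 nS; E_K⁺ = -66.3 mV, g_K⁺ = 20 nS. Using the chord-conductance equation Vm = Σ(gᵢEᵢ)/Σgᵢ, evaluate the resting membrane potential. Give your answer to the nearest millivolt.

Σ gᵢEᵢ = 18·(-36.0) + 1·(41.0) + 20·(-66.3) = -1933.00
Σ gᵢ = 18 + 1 + 20 = 39
Vm = -1933.00 / 39 = -49.56 mV

-50 mV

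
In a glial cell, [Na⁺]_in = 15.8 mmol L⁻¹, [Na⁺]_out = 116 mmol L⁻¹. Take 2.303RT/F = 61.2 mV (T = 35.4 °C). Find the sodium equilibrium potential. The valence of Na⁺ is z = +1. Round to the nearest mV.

E = (61.2/z) · log₁₀([Na⁺]_out/[Na⁺]_in) with z = +1.
= (61.2/1) · log₁₀(116/15.8) = 61.20 · log₁₀(7.342)
= 61.20 · (0.8658) = 52.99 mV

53 mV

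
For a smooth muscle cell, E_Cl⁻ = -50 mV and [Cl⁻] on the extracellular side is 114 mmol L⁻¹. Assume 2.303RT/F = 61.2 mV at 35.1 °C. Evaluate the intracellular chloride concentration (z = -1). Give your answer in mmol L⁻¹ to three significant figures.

17.4 mmol L⁻¹

Nernst: E = (61.2/-1) · log₁₀([out]/[in]), so log₁₀([out]/[in]) = -50.0 × -1 / 61.2 = 0.8170.
[out]/[in] = 10^(0.8170) = 6.561.
[in] = 114 / 6.561 = 17.37 mmol L⁻¹.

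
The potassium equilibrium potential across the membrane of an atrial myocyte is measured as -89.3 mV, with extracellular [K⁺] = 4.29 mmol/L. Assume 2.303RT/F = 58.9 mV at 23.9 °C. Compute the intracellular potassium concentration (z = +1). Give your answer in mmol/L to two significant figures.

140 mmol/L

Nernst: E = (58.9/1) · log₁₀([out]/[in]), so log₁₀([out]/[in]) = -89.3 × 1 / 58.9 = -1.5161.
[out]/[in] = 10^(-1.5161) = 0.03047.
[in] = 4.29 / 0.03047 = 140.8 mmol/L.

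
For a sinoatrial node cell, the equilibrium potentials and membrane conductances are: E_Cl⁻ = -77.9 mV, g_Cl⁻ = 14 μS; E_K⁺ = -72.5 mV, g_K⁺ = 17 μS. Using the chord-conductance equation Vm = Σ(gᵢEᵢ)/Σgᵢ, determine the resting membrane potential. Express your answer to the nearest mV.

Σ gᵢEᵢ = 14·(-77.9) + 17·(-72.5) = -2323.10
Σ gᵢ = 14 + 17 = 31
Vm = -2323.10 / 31 = -74.94 mV

-75 mV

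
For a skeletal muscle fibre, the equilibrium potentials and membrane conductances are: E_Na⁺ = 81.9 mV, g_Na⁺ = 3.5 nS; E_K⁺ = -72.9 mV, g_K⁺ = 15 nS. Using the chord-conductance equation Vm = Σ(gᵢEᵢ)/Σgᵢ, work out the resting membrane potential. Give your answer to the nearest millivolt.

Σ gᵢEᵢ = 3.5·(81.9) + 15·(-72.9) = -806.85
Σ gᵢ = 3.5 + 15 = 18.5
Vm = -806.85 / 18.5 = -43.61 mV

-44 mV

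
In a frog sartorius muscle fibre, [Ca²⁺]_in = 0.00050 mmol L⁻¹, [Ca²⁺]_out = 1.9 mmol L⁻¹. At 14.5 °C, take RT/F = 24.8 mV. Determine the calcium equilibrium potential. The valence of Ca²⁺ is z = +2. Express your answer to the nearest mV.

102 mV

E = (24.8/z) · ln([Ca²⁺]_out/[Ca²⁺]_in) with z = +2.
= (24.8/2) · ln(1.9/0.00050) = 12.40 · ln(3800)
= 12.40 · (8.2428) = 102.21 mV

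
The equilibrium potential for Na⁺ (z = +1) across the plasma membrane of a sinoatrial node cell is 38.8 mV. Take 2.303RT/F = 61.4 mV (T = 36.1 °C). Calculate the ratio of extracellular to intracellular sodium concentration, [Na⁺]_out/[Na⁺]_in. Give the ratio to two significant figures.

log₁₀([out]/[in]) = E·z/(61.4) = 38.8 × 1 / 61.4 = 0.6319
[out]/[in] = 10^(0.6319) = 4.285

4.3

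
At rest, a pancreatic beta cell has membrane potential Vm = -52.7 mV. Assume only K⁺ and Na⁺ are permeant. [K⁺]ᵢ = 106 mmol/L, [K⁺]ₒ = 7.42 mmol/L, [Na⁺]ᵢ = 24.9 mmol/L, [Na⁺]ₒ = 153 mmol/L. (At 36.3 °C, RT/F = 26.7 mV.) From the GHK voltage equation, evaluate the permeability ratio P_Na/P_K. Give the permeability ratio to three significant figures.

0.0489

Let α = P_Na/P_K. GHK: Vm = 26.7·ln[(Kₒ + α·Naₒ)/(Kᵢ + α·Naᵢ)].
e^(Vm/26.7) = e^(-52.7/26.7) = 0.13893
So 0.13893·(Kᵢ + α·Naᵢ) = Kₒ + α·Naₒ → α = (0.13893·106.0 − 7.42) / (153.0 − 0.13893·24.9)
α = (14.73 − 7.42) / (153.0 − 3.459) = 7.307/149.5 = 0.04886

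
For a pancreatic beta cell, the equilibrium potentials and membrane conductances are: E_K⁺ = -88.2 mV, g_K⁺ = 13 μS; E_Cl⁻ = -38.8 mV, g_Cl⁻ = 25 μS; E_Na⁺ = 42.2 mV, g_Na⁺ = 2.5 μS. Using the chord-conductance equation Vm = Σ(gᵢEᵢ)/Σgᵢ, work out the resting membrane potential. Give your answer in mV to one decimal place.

Σ gᵢEᵢ = 13·(-88.2) + 25·(-38.8) + 2.5·(42.2) = -2011.10
Σ gᵢ = 13 + 25 + 2.5 = 40.5
Vm = -2011.10 / 40.5 = -49.66 mV

-49.7 mV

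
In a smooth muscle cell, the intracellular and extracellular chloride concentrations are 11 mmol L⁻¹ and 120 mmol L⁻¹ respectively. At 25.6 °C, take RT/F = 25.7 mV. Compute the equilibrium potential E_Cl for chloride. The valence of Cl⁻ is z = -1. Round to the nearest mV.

-61 mV

E = (25.7/z) · ln([Cl⁻]_out/[Cl⁻]_in) with z = -1.
For an anion, dividing by z = -1 reverses the sign.
= (25.7/-1) · ln(120/11) = -25.70 · ln(10.91)
= -25.70 · (2.3896) = -61.41 mV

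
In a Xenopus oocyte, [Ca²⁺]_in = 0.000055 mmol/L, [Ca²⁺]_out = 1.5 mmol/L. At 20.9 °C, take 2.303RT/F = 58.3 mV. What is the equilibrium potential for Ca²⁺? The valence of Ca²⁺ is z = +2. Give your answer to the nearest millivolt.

129 mV

E = (58.3/z) · log₁₀([Ca²⁺]_out/[Ca²⁺]_in) with z = +2.
= (58.3/2) · log₁₀(1.5/0.000055) = 29.15 · log₁₀(2.727e+04)
= 29.15 · (4.4357) = 129.30 mV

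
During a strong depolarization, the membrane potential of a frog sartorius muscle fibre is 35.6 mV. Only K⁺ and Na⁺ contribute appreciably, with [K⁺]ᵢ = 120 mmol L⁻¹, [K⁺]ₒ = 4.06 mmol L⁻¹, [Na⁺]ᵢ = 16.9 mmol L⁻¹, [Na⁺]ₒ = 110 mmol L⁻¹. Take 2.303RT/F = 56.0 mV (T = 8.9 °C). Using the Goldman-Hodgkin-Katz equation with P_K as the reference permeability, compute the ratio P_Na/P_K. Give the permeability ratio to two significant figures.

14

Let α = P_Na/P_K. GHK: Vm = 56.0·log₁₀[(Kₒ + α·Naₒ)/(Kᵢ + α·Naᵢ)].
10^(Vm/56.0) = 10^(35.6/56.0) = 4.3223
So 4.3223·(Kᵢ + α·Naᵢ) = Kₒ + α·Naₒ → α = (4.3223·120.0 − 4.06) / (110.0 − 4.3223·16.9)
α = (518.7 − 4.06) / (110.0 − 73.05) = 514.6/36.95 = 13.93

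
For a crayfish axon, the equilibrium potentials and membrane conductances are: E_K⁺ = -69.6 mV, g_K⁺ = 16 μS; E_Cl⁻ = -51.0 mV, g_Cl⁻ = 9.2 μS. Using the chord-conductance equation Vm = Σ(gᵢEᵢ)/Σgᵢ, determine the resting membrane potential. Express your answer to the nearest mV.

Σ gᵢEᵢ = 16·(-69.6) + 9.2·(-51.0) = -1582.80
Σ gᵢ = 16 + 9.2 = 25.2
Vm = -1582.80 / 25.2 = -62.81 mV

-63 mV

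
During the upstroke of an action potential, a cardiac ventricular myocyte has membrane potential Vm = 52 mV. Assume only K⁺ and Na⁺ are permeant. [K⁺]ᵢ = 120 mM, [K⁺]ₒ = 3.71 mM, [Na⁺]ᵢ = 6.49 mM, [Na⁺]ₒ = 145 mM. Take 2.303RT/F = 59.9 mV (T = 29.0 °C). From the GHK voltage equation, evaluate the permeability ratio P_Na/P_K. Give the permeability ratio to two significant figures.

Let α = P_Na/P_K. GHK: Vm = 59.9·log₁₀[(Kₒ + α·Naₒ)/(Kᵢ + α·Naᵢ)].
10^(Vm/59.9) = 10^(52.0/59.9) = 7.381
So 7.381·(Kᵢ + α·Naᵢ) = Kₒ + α·Naₒ → α = (7.381·120.0 − 3.71) / (145.0 − 7.381·6.49)
α = (885.7 − 3.71) / (145.0 − 47.9) = 882/97.1 = 9.084

9.1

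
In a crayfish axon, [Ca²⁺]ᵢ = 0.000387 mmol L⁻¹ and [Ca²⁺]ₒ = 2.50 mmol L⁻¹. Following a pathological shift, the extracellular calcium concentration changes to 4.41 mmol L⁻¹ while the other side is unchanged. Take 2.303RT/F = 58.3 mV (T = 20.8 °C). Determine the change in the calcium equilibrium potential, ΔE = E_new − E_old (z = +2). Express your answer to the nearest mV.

E_old = (58.3/2)·log₁₀(2.50/0.000387) = 111.07 mV
E_new = (58.3/2)·log₁₀(4.41/0.000387) = 118.25 mV
ΔE = 118.25 − (111.07) = 7.19 mV

7 mV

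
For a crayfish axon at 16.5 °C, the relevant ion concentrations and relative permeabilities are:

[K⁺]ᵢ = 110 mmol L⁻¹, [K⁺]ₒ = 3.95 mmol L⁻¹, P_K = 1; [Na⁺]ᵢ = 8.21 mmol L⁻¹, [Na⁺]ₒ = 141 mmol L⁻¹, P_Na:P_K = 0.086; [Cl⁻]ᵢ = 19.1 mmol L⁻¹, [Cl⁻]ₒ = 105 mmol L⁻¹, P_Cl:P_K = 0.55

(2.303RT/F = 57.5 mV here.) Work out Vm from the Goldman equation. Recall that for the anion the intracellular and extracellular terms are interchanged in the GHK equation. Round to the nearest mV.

-46 mV

Vm = 57.5 · log₁₀[(Σ P·[cation]ₒ + Σ P·[anion]ᵢ) / (Σ P·[cation]ᵢ + Σ P·[anion]ₒ)]
Numerator = 1×3.95 + 0.086×141 + 0.55×19.1 = 26.58
Denominator = 1×110 + 0.086×8.21 + 0.55×105 = 168.5
Vm = 57.5 · log₁₀(0.15779) = 57.5 × (-0.8019) = -46.11 mV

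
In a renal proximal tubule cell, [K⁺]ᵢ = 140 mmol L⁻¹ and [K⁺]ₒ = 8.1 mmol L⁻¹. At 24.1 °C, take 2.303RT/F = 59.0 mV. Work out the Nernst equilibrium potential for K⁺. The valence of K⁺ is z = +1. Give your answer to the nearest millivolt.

-73 mV

E = (59.0/z) · log₁₀([K⁺]_out/[K⁺]_in) with z = +1.
= (59.0/1) · log₁₀(8.1/140) = 59.00 · log₁₀(0.05786)
= 59.00 · (-1.2376) = -73.02 mV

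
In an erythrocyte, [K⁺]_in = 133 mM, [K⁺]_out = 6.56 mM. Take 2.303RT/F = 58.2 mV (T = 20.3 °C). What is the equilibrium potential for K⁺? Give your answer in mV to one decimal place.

-76.1 mV

E = (58.2/z) · log₁₀([K⁺]_out/[K⁺]_in) with z = +1.
= (58.2/1) · log₁₀(6.56/133) = 58.20 · log₁₀(0.04932)
= 58.20 · (-1.3069) = -76.06 mV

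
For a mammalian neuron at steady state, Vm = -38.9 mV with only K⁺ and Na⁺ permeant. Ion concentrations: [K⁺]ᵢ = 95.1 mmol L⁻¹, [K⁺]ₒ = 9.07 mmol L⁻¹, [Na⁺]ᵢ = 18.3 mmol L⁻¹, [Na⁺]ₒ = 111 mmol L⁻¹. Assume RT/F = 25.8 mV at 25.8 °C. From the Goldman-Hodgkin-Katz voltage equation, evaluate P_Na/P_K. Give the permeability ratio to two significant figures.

Let α = P_Na/P_K. GHK: Vm = 25.8·ln[(Kₒ + α·Naₒ)/(Kᵢ + α·Naᵢ)].
e^(Vm/25.8) = e^(-38.9/25.8) = 0.22141
So 0.22141·(Kᵢ + α·Naᵢ) = Kₒ + α·Naₒ → α = (0.22141·95.1 − 9.07) / (111.0 − 0.22141·18.3)
α = (21.06 − 9.07) / (111.0 − 4.052) = 11.99/106.9 = 0.1121

0.11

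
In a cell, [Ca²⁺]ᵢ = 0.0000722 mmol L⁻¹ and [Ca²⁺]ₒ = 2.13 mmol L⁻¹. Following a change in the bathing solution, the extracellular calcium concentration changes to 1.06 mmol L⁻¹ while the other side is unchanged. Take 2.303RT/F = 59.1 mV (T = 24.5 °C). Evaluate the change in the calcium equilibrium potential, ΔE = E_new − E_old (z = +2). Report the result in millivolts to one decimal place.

-9.0 mV

E_old = (59.1/2)·log₁₀(2.13/0.0000722) = 132.08 mV
E_new = (59.1/2)·log₁₀(1.06/0.0000722) = 123.13 mV
ΔE = 123.13 − (132.08) = -8.96 mV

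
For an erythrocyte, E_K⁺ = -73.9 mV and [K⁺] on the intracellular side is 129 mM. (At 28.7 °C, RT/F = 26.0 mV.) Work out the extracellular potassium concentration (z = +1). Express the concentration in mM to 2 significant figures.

Nernst: E = (26.0/1) · ln([out]/[in]), so ln([out]/[in]) = -73.9 × 1 / 26.0 = -2.8423.
[out]/[in] = e^(-2.8423) = 0.05829.
[out] = 0.05829 × 129 = 7.52 mM.

7.5 mM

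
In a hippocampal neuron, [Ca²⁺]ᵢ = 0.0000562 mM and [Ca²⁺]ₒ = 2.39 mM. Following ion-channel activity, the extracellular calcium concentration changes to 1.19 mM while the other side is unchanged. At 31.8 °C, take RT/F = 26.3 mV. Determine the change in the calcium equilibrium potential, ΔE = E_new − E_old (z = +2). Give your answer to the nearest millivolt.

-9 mV

E_old = (26.3/2)·ln(2.39/0.0000562) = 140.15 mV
E_new = (26.3/2)·ln(1.19/0.0000562) = 130.98 mV
ΔE = 130.98 − (140.15) = -9.17 mV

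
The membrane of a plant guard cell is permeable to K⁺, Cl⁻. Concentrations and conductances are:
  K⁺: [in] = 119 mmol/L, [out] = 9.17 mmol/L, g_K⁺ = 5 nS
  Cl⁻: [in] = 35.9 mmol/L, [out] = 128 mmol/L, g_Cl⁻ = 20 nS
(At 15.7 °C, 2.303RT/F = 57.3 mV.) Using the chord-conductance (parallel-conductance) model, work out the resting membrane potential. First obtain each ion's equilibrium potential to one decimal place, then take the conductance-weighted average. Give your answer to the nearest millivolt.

-38 mV

E_K⁺ = (57.3/1)·log₁₀(9.17/119) = -63.8 mV
E_Cl⁻ = (57.3/-1)·log₁₀(128/35.9) = -31.6 mV
Vm = (Σ gᵢEᵢ)/(Σ gᵢ) = (5·-63.8 + 20·-31.6) / (5 + 20)
= -951.00 / 25 = -38.04 mV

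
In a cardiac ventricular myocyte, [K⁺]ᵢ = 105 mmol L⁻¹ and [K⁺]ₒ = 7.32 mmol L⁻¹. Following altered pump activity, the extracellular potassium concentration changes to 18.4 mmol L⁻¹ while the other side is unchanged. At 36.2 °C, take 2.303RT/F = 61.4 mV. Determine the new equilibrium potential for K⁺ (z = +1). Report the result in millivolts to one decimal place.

After the shift: [K⁺]_out = 18.4, [K⁺]_in = 105 mmol L⁻¹.
E_new = (61.4/1)·log₁₀(18.4/105) = 61.40 · (-0.7564) = -46.44 mV

-46.4 mV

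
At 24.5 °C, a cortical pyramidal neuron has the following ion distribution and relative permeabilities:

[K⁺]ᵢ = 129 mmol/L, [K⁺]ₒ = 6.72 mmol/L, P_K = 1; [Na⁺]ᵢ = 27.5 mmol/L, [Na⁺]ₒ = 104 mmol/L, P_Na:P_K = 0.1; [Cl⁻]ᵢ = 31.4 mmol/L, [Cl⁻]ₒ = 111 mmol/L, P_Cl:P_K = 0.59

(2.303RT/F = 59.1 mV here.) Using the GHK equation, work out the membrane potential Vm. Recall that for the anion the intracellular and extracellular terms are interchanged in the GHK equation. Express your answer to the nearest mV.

Vm = 59.1 · log₁₀[(Σ P·[cation]ₒ + Σ P·[anion]ᵢ) / (Σ P·[cation]ᵢ + Σ P·[anion]ₒ)]
Numerator = 1×6.72 + 0.1×104 + 0.59×31.4 = 35.65
Denominator = 1×129 + 0.1×27.5 + 0.59×111 = 197.2
Vm = 59.1 · log₁₀(0.18072) = 59.1 × (-0.7430) = -43.91 mV

-44 mV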